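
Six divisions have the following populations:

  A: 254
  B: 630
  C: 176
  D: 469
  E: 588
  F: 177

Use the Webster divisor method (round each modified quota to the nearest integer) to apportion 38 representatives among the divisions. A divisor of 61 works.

With modified divisor 61: modified quotas A 4.164, B 10.328, C 2.885, D 7.689, E 9.639, F 2.902.
Rounding to the nearest integer: A 4, B 10, C 3, D 8, E 10, F 3 (total 38).

A=4, B=10, C=3, D=8, E=10, F=3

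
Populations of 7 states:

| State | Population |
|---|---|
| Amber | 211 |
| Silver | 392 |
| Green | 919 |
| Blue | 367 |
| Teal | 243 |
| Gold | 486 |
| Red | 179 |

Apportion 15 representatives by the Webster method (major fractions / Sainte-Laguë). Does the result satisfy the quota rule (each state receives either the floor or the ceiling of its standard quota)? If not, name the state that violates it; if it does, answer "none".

none

Standard quotas: Amber 1.132, Silver 2.102, Green 4.928, Blue 1.968, Teal 1.303, Gold 2.606, Red 0.960.
Webster allocation: Amber 1, Silver 2, Green 5, Blue 2, Teal 1, Gold 3, Red 1.
Every allocation lies between the lower and upper quota.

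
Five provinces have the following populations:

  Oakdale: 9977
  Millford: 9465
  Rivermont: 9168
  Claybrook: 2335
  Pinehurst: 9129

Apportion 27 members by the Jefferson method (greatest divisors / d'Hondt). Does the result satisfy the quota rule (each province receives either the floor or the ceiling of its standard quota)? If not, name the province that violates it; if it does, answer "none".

none

Standard quotas: Oakdale 6.722, Millford 6.377, Rivermont 6.177, Claybrook 1.573, Pinehurst 6.151.
Jefferson allocation: Oakdale 7, Millford 7, Rivermont 6, Claybrook 1, Pinehurst 6.
Every allocation lies between the lower and upper quota.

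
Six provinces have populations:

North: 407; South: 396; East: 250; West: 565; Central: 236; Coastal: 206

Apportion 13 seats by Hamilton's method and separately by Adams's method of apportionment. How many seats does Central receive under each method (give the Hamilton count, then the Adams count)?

1 and 2

Hamilton: North 3, South 2, East 2, West 4, Central 1, Coastal 1.
Adams: North 2, South 2, East 2, West 3, Central 2, Coastal 2.
Central gets 1 under Hamilton and 2 under Adams.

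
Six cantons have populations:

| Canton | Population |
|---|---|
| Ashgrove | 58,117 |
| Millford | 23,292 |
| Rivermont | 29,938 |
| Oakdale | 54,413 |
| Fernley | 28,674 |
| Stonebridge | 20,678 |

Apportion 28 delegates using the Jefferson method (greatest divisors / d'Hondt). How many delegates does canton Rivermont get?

4

Standard divisor 215112/28 ≈ 7682.571; standard quotas: Ashgrove 7.565, Millford 3.032, Rivermont 3.897, Oakdale 7.083, Fernley 3.732, Stonebridge 2.692.
Rounding down gives 7, 3, 3, 7, 3, 2 = 25 seats, so the divisor must be adjusted.
With modified divisor 7000: modified quotas Ashgrove 8.302, Millford 3.327, Rivermont 4.277, Oakdale 7.773, Fernley 4.096, Stonebridge 2.954.
Rounding down: Ashgrove 8, Millford 3, Rivermont 4, Oakdale 7, Fernley 4, Stonebridge 2 (total 28).
Rivermont receives 4.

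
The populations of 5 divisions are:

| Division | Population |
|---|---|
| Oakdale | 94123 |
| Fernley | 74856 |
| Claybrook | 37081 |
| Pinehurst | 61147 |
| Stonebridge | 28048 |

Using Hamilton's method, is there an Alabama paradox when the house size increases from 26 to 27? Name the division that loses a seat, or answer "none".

At 26 seats: Oakdale 8, Fernley 7, Claybrook 3, Pinehurst 5, Stonebridge 3.
At 27 seats: Oakdale 9, Fernley 7, Claybrook 3, Pinehurst 6, Stonebridge 2.
Stonebridge drops from 3 to 2.

Stonebridge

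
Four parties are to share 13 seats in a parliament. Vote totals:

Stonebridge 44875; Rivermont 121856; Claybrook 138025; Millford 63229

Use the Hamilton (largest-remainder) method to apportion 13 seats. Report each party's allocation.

Stonebridge: 2, Rivermont: 4, Claybrook: 5, Millford: 2

Standard divisor: 367985 ÷ 13 ≈ 28306.538.
Standard quotas: Stonebridge 1.5853, Rivermont 4.3049, Claybrook 4.8761, Millford 2.2337.
Lower quotas: Stonebridge 1, Rivermont 4, Claybrook 4, Millford 2 (sum 11, leaving 2 seats).
Remainders in descending order: Claybrook 0.8761, Stonebridge 0.5853, Rivermont 0.3049, Millford 0.2337.
Largest remainders: Claybrook, Stonebridge receive the extra seats.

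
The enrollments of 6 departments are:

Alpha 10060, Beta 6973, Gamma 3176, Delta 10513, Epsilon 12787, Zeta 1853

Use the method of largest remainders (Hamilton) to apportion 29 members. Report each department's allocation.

Total 45362; standard divisor 45362/29 ≈ 1564.207.
Standard quotas: Alpha 6.4314, Beta 4.4579, Gamma 2.0304, Delta 6.7210, Epsilon 8.1747, Zeta 1.1846.
Lower quotas: Alpha 6, Beta 4, Gamma 2, Delta 6, Epsilon 8, Zeta 1 (sum 27, leaving 2 seats).
Remainders in descending order: Delta 0.7210, Beta 0.4579, Alpha 0.4314, Zeta 0.1846, Epsilon 0.1747, Gamma 0.0304.
Largest remainders: Delta, Beta receive the extra seats.

Alpha: 6; Beta: 5; Gamma: 2; Delta: 7; Epsilon: 8; Zeta: 1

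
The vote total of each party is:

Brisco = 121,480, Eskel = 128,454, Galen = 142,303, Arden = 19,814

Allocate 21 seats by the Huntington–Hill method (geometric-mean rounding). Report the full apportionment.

With divisor 19418: modified quotas Brisco 6.256, Eskel 6.615, Galen 7.328, Arden 1.020.
Geometric-mean thresholds: Brisco √(6·7)=6.481, Eskel √(6·7)=6.481, Galen √(7·8)=7.483, Arden √(1·2)=1.414.
Each quota rounded against its threshold gives Brisco 6, Eskel 7, Galen 7, Arden 1 (total 21).

Brisco 6, Eskel 7, Galen 7, Arden 1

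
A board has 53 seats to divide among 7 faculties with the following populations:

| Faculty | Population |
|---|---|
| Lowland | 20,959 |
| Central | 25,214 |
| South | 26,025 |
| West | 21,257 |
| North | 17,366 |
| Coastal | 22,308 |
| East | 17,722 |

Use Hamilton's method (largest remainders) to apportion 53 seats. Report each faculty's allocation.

Lowland 7, Central 9, South 9, West 8, North 6, Coastal 8, East 6

The standard divisor is 150851/53 ≈ 2846.245.
Standard quotas: Lowland 7.3637, Central 8.8587, South 9.1436, West 7.4684, North 6.1014, Coastal 7.8377, East 6.2264.
Lower quotas: Lowland 7, Central 8, South 9, West 7, North 6, Coastal 7, East 6 (sum 50, leaving 3 seats).
Remainders in descending order: Central 0.8587, Coastal 0.8377, West 0.4684, Lowland 0.3637, East 0.2264, South 0.1436, North 0.1014.
The surplus seats go to Central, Coastal, West.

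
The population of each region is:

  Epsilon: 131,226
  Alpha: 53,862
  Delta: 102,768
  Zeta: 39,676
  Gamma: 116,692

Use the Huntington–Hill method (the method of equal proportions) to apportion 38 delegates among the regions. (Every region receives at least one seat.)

Epsilon 11, Alpha 5, Delta 9, Zeta 3, Gamma 10

With divisor 11749: modified quotas Epsilon 11.169, Alpha 4.584, Delta 8.747, Zeta 3.377, Gamma 9.932.
Geometric-mean thresholds: Epsilon √(11·12)=11.489, Alpha √(4·5)=4.472, Delta √(8·9)=8.485, Zeta √(3·4)=3.464, Gamma √(9·10)=9.487.
Each quota rounded against its threshold gives Epsilon 11, Alpha 5, Delta 9, Zeta 3, Gamma 10 (total 38).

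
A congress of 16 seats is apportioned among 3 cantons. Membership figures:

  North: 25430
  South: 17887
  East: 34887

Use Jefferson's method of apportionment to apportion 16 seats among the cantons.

Standard divisor 78204/16 ≈ 4887.75; standard quotas: North 5.203, South 3.660, East 7.138.
Rounding down gives 5, 3, 7 = 15 seats, so the divisor must be adjusted.
With modified divisor 4400: modified quotas North 5.780, South 4.065, East 7.929.
Rounding down: North 5, South 4, East 7 (total 16).

North=5, South=4, East=7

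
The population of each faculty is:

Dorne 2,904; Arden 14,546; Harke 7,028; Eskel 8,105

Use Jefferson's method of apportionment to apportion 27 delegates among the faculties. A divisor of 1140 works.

With modified divisor 1140: modified quotas Dorne 2.547, Arden 12.760, Harke 6.165, Eskel 7.110.
Rounding down: Dorne 2, Arden 12, Harke 6, Eskel 7 (total 27).

Dorne: 2, Arden: 12, Harke: 6, Eskel: 7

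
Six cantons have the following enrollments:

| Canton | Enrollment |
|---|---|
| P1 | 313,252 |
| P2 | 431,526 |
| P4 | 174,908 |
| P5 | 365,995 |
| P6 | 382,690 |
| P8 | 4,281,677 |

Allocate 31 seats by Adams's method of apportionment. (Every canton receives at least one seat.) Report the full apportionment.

Standard divisor 5950048/31 ≈ 191937.032; standard quotas: P1 1.632, P2 2.248, P4 0.911, P5 1.907, P6 1.994, P8 22.308.
Rounding up gives 2, 3, 1, 2, 2, 23 = 33 seats, so the divisor must be adjusted.
With modified divisor 209000: modified quotas P1 1.499, P2 2.065, P4 0.837, P5 1.751, P6 1.831, P8 20.486.
Rounding up: P1 2, P2 3, P4 1, P5 2, P6 2, P8 21 (total 31).

P1 2, P2 3, P4 1, P5 2, P6 2, P8 21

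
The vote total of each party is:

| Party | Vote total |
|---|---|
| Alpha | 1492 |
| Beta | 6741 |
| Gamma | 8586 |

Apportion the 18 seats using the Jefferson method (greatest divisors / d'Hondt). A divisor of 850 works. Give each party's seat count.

Alpha: 1; Beta: 7; Gamma: 10

With modified divisor 850: modified quotas Alpha 1.755, Beta 7.931, Gamma 10.101.
Rounding down: Alpha 1, Beta 7, Gamma 10 (total 18).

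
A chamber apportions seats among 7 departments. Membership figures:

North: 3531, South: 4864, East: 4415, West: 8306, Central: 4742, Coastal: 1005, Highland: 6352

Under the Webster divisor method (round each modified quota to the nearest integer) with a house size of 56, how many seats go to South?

Standard divisor 33215/56 ≈ 593.125; standard quotas: North 5.953, South 8.201, East 7.444, West 14.004, Central 7.995, Coastal 1.694, Highland 10.709.
Rounding to the nearest integer gives North 6, South 8, East 7, West 14, Central 8, Coastal 2, Highland 11 — total 56, matching the house size, so no adjustment is needed.
South receives 8.

8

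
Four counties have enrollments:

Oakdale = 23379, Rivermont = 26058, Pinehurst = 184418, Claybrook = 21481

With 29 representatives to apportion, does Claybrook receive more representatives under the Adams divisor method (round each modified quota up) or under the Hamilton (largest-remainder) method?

Adams

Adams: Oakdale 3, Rivermont 3, Pinehurst 20, Claybrook 3.
Hamilton: Oakdale 3, Rivermont 3, Pinehurst 21, Claybrook 2.
Claybrook gets 3 under Adams and 2 under Hamilton.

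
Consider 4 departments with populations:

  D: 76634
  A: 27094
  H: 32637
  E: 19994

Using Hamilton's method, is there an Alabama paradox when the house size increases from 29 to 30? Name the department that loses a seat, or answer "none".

none

At 29 seats: D 14, A 5, H 6, E 4.
At 30 seats: D 15, A 5, H 6, E 4.
No department's allocation decreased.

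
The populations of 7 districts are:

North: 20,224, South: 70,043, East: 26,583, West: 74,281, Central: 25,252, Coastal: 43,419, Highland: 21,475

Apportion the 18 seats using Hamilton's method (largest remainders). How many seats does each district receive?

Standard divisor: 281277 ÷ 18 ≈ 15626.5.
Standard quotas: North 1.2942, South 4.4823, East 1.7011, West 4.7535, Central 1.6160, Coastal 2.7785, Highland 1.3743.
Lower quotas: North 1, South 4, East 1, West 4, Central 1, Coastal 2, Highland 1 (sum 14, leaving 4 seats).
Remainders in descending order: Coastal 0.7785, West 0.7535, East 0.7011, Central 0.6160, South 0.4823, Highland 0.3743, North 0.2942.
Largest remainders: Coastal, West, East, Central receive the extra seats.

North=1, South=4, East=2, West=5, Central=2, Coastal=3, Highland=1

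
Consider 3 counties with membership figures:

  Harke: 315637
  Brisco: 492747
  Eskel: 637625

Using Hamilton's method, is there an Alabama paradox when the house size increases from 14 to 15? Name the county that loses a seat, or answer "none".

At 14 seats: Harke 3, Brisco 5, Eskel 6.
At 15 seats: Harke 3, Brisco 5, Eskel 7.
No county's allocation decreased.

none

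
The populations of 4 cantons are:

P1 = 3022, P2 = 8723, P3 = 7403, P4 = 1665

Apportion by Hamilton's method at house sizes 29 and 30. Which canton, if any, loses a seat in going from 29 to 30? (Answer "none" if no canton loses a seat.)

P4

At 29 seats: P1 4, P2 12, P3 10, P4 3.
At 30 seats: P1 4, P2 13, P3 11, P4 2.
P4 drops from 3 to 2.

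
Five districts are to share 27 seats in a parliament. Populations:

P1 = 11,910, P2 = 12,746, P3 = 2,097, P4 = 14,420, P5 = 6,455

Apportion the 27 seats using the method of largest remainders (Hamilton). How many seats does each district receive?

Total 47628; standard divisor 47628/27 = 1764.
Standard quotas: P1 6.7517, P2 7.2256, P3 1.1888, P4 8.1746, P5 3.6593.
Lower quotas: P1 6, P2 7, P3 1, P4 8, P5 3 (sum 25, leaving 2 seats).
Remainders in descending order: P1 0.7517, P5 0.6593, P2 0.2256, P3 0.1888, P4 0.1746.
The surplus seats go to P1, P5.

P1 7, P2 7, P3 1, P4 8, P5 4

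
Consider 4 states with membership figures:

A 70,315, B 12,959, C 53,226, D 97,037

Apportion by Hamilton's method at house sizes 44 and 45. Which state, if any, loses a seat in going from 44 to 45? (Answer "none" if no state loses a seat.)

B

At 44 seats: A 13, B 3, C 10, D 18.
At 45 seats: A 14, B 2, C 10, D 19.
B drops from 3 to 2.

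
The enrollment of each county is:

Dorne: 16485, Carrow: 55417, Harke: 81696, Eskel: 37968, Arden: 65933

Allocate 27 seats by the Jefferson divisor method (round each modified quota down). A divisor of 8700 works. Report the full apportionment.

Dorne: 1, Carrow: 6, Harke: 9, Eskel: 4, Arden: 7

With modified divisor 8700: modified quotas Dorne 1.895, Carrow 6.370, Harke 9.390, Eskel 4.364, Arden 7.579.
Rounding down: Dorne 1, Carrow 6, Harke 9, Eskel 4, Arden 7 (total 27).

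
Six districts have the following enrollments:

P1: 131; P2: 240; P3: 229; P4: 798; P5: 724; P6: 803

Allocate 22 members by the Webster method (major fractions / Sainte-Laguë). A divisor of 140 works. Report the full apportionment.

With modified divisor 140: modified quotas P1 0.936, P2 1.714, P3 1.636, P4 5.700, P5 5.171, P6 5.736.
Rounding to the nearest integer: P1 1, P2 2, P3 2, P4 6, P5 5, P6 6 (total 22).

P1 1; P2 2; P3 2; P4 6; P5 5; P6 6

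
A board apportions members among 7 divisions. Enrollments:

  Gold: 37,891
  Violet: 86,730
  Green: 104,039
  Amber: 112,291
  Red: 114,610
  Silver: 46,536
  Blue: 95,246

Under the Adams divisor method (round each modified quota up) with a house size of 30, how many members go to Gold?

2

Standard divisor 597343/30 ≈ 19911.433; standard quotas: Gold 1.903, Violet 4.356, Green 5.225, Amber 5.640, Red 5.756, Silver 2.337, Blue 4.783.
Rounding up gives 2, 5, 6, 6, 6, 3, 5 = 33 seats, so the divisor must be adjusted.
With modified divisor 22700: modified quotas Gold 1.669, Violet 3.821, Green 4.583, Amber 4.947, Red 5.049, Silver 2.050, Blue 4.196.
Rounding up: Gold 2, Violet 4, Green 5, Amber 5, Red 6, Silver 3, Blue 5 (total 30).
Gold receives 2.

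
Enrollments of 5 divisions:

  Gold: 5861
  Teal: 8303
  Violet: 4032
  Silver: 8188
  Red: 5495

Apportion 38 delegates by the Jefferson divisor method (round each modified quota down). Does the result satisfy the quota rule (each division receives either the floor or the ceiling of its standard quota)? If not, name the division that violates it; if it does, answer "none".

none

Standard quotas: Gold 6.986, Teal 9.897, Violet 4.806, Silver 9.760, Red 6.550.
Jefferson allocation: Gold 7, Teal 10, Violet 5, Silver 10, Red 6.
Every allocation lies between the lower and upper quota.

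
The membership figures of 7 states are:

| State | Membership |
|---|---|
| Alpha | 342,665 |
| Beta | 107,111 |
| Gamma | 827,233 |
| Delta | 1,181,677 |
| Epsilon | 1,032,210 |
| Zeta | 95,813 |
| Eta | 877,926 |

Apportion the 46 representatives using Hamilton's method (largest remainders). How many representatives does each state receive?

Alpha: 4, Beta: 1, Gamma: 8, Delta: 12, Epsilon: 11, Zeta: 1, Eta: 9

Standard divisor: 4464635 ÷ 46 ≈ 97057.283.
Standard quotas: Alpha 3.5305, Beta 1.1036, Gamma 8.5231, Delta 12.1750, Epsilon 10.6351, Zeta 0.9872, Eta 9.0454.
Lower quotas: Alpha 3, Beta 1, Gamma 8, Delta 12, Epsilon 10, Zeta 0, Eta 9 (sum 43, leaving 3 seats).
Remainders in descending order: Zeta 0.9872, Epsilon 0.6351, Alpha 0.5305, Gamma 0.5231, Delta 0.1750, Beta 0.1036, Eta 0.0454.
Largest remainders: Zeta, Epsilon, Alpha receive the extra seats.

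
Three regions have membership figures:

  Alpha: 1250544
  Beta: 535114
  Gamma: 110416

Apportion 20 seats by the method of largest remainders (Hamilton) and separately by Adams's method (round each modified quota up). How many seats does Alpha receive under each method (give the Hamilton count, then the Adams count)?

13 and 12

Hamilton: Alpha 13, Beta 6, Gamma 1.
Adams: Alpha 12, Beta 6, Gamma 2.
Alpha gets 13 under Hamilton and 12 under Adams.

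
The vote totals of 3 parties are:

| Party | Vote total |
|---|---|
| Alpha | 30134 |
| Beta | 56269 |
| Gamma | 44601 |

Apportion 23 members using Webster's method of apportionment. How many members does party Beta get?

Standard divisor 131004/23 ≈ 5695.826; standard quotas: Alpha 5.291, Beta 9.879, Gamma 7.830.
Rounding to the nearest integer gives Alpha 5, Beta 10, Gamma 8 — total 23, matching the house size, so no adjustment is needed.
Beta receives 10.

10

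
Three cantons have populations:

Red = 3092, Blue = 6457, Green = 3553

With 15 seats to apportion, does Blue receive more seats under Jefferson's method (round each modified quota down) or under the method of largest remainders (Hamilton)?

Jefferson

Jefferson: Red 3, Blue 8, Green 4.
Hamilton: Red 4, Blue 7, Green 4.
Blue gets 8 under Jefferson and 7 under Hamilton.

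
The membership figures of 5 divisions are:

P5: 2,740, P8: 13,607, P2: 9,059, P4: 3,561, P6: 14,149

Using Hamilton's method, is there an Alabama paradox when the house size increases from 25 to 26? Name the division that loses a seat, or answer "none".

none

At 25 seats: P5 2, P8 8, P2 5, P4 2, P6 8.
At 26 seats: P5 2, P8 8, P2 5, P4 2, P6 9.
No division's allocation decreased.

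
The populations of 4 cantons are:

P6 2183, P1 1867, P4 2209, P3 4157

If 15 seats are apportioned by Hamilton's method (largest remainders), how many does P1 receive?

3

The standard divisor is 10416/15 ≈ 694.4.
Standard quotas: P6 3.144, P1 2.689, P4 3.181, P3 5.986.
Lower quotas: P6 3, P1 2, P4 3, P3 5 (sum 13, leaving 2 seats).
Remainders in descending order: P3 0.986, P1 0.689, P4 0.181, P6 0.144.
The surplus seats go to P3, P1.
P1 receives 3.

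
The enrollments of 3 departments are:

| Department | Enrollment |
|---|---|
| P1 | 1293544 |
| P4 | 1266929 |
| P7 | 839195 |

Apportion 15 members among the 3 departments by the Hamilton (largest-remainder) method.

The standard divisor is 3399668/15 ≈ 226644.533.
Standard quotas: P1 5.7074, P4 5.5899, P7 3.7027.
Lower quotas: P1 5, P4 5, P7 3 (sum 13, leaving 2 seats).
Remainders in descending order: P1 0.7074, P7 0.7027, P4 0.5899.
The surplus seats go to P1, P7.

P1 6; P4 5; P7 4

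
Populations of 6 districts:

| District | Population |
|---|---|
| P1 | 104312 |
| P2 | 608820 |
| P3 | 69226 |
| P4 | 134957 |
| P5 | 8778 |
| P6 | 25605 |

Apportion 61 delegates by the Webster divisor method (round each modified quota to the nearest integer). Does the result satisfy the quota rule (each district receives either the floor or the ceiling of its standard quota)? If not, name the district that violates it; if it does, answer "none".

Standard quotas: P1 6.686, P2 39.023, P3 4.437, P4 8.650, P5 0.563, P6 1.641.
Webster allocation: P1 7, P2 38, P3 4, P4 9, P5 1, P6 2.
P2 has quota 39.023 (lower 39, upper 40) but receives 38 — outside the quota interval.

P2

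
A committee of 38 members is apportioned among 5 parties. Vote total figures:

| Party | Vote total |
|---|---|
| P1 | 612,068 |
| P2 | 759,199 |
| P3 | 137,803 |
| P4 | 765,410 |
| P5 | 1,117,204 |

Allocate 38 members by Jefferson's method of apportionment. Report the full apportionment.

P1 7; P2 8; P3 1; P4 9; P5 13

Standard divisor 3391684/38 ≈ 89254.842; standard quotas: P1 6.858, P2 8.506, P3 1.544, P4 8.576, P5 12.517.
Rounding down gives 6, 8, 1, 8, 12 = 35 seats, so the divisor must be adjusted.
With modified divisor 84700: modified quotas P1 7.226, P2 8.963, P3 1.627, P4 9.037, P5 13.190.
Rounding down: P1 7, P2 8, P3 1, P4 9, P5 13 (total 38).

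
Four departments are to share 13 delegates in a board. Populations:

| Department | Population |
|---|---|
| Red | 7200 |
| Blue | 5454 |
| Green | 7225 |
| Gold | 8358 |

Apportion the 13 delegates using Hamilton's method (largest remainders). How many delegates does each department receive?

Standard divisor: 28237 ÷ 13 ≈ 2172.077.
Standard quotas: Red 3.3148, Blue 2.5110, Green 3.3263, Gold 3.8479.
Lower quotas: Red 3, Blue 2, Green 3, Gold 3 (sum 11, leaving 2 seats).
Remainders in descending order: Gold 0.8479, Blue 0.5110, Green 0.3263, Red 0.3148.
The surplus seats go to Gold, Blue.

Red 3, Blue 3, Green 3, Gold 4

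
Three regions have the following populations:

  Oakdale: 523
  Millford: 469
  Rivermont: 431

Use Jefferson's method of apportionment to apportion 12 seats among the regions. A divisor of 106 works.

Oakdale=4, Millford=4, Rivermont=4

With modified divisor 106: modified quotas Oakdale 4.934, Millford 4.425, Rivermont 4.066.
Rounding down: Oakdale 4, Millford 4, Rivermont 4 (total 12).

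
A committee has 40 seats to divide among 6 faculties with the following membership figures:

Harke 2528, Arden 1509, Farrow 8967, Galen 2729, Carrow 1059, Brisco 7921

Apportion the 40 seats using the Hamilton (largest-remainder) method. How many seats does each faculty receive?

The standard divisor is 24713/40 ≈ 617.825.
Standard quotas: Harke 4.0918, Arden 2.4424, Farrow 14.5138, Galen 4.4171, Carrow 1.7141, Brisco 12.8208.
Lower quotas: Harke 4, Arden 2, Farrow 14, Galen 4, Carrow 1, Brisco 12 (sum 37, leaving 3 seats).
Remainders in descending order: Brisco 0.8208, Carrow 0.7141, Farrow 0.5138, Arden 0.4424, Galen 0.4171, Harke 0.0918.
The surplus seats go to Brisco, Carrow, Farrow.

Harke 4, Arden 2, Farrow 15, Galen 4, Carrow 2, Brisco 13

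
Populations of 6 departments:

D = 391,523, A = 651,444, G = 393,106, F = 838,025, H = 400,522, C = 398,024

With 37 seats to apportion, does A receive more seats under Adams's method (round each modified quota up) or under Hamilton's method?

Adams: D 5, A 7, G 5, F 10, H 5, C 5.
Hamilton: D 4, A 8, G 5, F 10, H 5, C 5.
A gets 7 under Adams and 8 under Hamilton.

Hamilton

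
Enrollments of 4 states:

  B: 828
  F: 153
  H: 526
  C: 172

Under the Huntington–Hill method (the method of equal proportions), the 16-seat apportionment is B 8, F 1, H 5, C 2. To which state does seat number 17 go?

Priority for the next seat is population ÷ (√(s·(s+1))).
Priorities: B 97.581, F 108.187, H 96.034, C 70.219.
Highest priority: F.

F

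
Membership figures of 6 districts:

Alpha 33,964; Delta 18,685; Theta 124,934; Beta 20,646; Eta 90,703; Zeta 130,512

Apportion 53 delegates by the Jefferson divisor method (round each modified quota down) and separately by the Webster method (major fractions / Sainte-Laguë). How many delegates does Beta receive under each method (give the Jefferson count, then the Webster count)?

Jefferson: Alpha 4, Delta 2, Theta 16, Beta 2, Eta 12, Zeta 17.
Webster: Alpha 4, Delta 2, Theta 16, Beta 3, Eta 11, Zeta 17.
Beta gets 2 under Jefferson and 3 under Webster.

2 and 3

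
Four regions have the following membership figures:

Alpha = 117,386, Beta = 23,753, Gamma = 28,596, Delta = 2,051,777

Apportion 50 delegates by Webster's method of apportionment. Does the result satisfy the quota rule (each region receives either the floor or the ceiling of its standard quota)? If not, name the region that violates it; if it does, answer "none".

Delta

Standard quotas: Alpha 2.642, Beta 0.535, Gamma 0.644, Delta 46.180.
Webster allocation: Alpha 3, Beta 1, Gamma 1, Delta 45.
Delta has quota 46.180 (lower 46, upper 47) but receives 45 — outside the quota interval.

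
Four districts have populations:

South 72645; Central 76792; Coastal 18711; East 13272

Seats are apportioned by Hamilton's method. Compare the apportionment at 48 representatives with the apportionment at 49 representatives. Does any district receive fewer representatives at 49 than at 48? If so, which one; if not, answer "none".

East

At 48 seats: South 19, Central 20, Coastal 5, East 4.
At 49 seats: South 20, Central 21, Coastal 5, East 3.
East drops from 4 to 3.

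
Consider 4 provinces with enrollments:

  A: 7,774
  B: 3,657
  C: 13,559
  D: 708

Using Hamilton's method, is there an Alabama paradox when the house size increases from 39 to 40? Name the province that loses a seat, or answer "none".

none

At 39 seats: A 12, B 5, C 21, D 1.
At 40 seats: A 12, B 6, C 21, D 1.
No province's allocation decreased.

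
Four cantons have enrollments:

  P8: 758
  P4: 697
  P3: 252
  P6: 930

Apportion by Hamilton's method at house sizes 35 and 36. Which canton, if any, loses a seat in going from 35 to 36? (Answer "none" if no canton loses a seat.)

At 35 seats: P8 10, P4 9, P3 4, P6 12.
At 36 seats: P8 10, P4 10, P3 3, P6 13.
P3 drops from 4 to 3.

P3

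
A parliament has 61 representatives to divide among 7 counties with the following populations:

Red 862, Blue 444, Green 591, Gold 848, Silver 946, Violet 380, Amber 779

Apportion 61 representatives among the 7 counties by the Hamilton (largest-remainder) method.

Red: 11, Blue: 5, Green: 7, Gold: 11, Silver: 12, Violet: 5, Amber: 10

The standard divisor is 4850/61 ≈ 79.508.
Standard quotas: Red 10.842, Blue 5.584, Green 7.433, Gold 10.666, Silver 11.898, Violet 4.779, Amber 9.798.
Lower quotas: Red 10, Blue 5, Green 7, Gold 10, Silver 11, Violet 4, Amber 9 (sum 56, leaving 5 seats).
Remainders in descending order: Silver 0.898, Red 0.842, Amber 0.798, Violet 0.779, Gold 0.666, Blue 0.584, Green 0.433.
Largest remainders: Silver, Red, Amber, Violet, Gold receive the extra seats.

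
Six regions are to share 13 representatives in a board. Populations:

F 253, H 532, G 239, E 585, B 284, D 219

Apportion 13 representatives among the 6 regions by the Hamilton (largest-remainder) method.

Total 2112; standard divisor 2112/13 ≈ 162.462.
Standard quotas: F 1.557, H 3.275, G 1.471, E 3.601, B 1.748, D 1.348.
Lower quotas: F 1, H 3, G 1, E 3, B 1, D 1 (sum 10, leaving 3 seats).
Remainders in descending order: B 0.748, E 0.601, F 0.557, G 0.471, D 0.348, H 0.275.
The surplus seats go to B, E, F.

F 2; H 3; G 1; E 4; B 2; D 1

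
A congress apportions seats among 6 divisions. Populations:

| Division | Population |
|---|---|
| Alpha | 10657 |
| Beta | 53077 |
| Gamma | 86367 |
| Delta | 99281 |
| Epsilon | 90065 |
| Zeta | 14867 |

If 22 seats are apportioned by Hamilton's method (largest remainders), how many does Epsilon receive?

The standard divisor is 354314/22 ≈ 16105.182.
Standard quotas: Alpha 0.6617, Beta 3.2956, Gamma 5.3627, Delta 6.1645, Epsilon 5.5923, Zeta 0.9231.
Lower quotas: Alpha 0, Beta 3, Gamma 5, Delta 6, Epsilon 5, Zeta 0 (sum 19, leaving 3 seats).
Remainders in descending order: Zeta 0.9231, Alpha 0.6617, Epsilon 0.5923, Gamma 0.3627, Beta 0.2956, Delta 0.1645.
The surplus seats go to Zeta, Alpha, Epsilon.
Epsilon receives 6.

6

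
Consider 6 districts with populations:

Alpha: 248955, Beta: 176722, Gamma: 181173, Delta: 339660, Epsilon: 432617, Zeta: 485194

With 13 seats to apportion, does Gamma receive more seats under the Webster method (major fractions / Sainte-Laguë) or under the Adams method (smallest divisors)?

Adams

Webster: Alpha 2, Beta 1, Gamma 1, Delta 2, Epsilon 3, Zeta 4.
Adams: Alpha 2, Beta 1, Gamma 2, Delta 2, Epsilon 3, Zeta 3.
Gamma gets 1 under Webster and 2 under Adams.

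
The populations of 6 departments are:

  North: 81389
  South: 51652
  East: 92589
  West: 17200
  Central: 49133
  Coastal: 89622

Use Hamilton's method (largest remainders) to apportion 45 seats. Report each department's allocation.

North: 10, South: 6, East: 11, West: 2, Central: 6, Coastal: 10

Total 381585; standard divisor 381585/45 ≈ 8479.667.
Standard quotas: North 9.5981, South 6.0913, East 10.9189, West 2.0284, Central 5.7942, Coastal 10.5690.
Lower quotas: North 9, South 6, East 10, West 2, Central 5, Coastal 10 (sum 42, leaving 3 seats).
Remainders in descending order: East 0.9189, Central 0.7942, North 0.5981, Coastal 0.5690, South 0.0913, West 0.0284.
The surplus seats go to East, Central, North.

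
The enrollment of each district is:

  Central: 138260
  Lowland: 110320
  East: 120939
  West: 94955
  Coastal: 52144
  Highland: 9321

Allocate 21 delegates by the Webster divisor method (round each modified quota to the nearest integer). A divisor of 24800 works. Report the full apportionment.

With modified divisor 24800: modified quotas Central 5.575, Lowland 4.448, East 4.877, West 3.829, Coastal 2.103, Highland 0.376.
Rounding to the nearest integer: Central 6, Lowland 4, East 5, West 4, Coastal 2, Highland 0 (total 21).

Central 6, Lowland 4, East 5, West 4, Coastal 2, Highland 0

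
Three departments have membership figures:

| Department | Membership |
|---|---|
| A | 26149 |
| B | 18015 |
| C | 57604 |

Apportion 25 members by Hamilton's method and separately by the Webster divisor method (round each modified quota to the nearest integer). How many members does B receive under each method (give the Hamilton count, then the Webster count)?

5 and 4

Hamilton: A 6, B 5, C 14.
Webster: A 7, B 4, C 14.
B gets 5 under Hamilton and 4 under Webster.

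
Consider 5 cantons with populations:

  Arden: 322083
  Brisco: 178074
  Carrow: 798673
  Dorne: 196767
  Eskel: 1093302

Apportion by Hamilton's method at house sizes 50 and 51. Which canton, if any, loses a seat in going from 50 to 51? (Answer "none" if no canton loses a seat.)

At 50 seats: Arden 6, Brisco 4, Carrow 15, Dorne 4, Eskel 21.
At 51 seats: Arden 6, Brisco 3, Carrow 16, Dorne 4, Eskel 22.
Brisco drops from 4 to 3.

Brisco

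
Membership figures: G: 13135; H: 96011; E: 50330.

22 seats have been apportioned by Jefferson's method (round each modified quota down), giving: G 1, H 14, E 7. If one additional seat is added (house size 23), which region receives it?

Priority for the next seat is population ÷ (current seats + 1).
Priorities: G 6567.500, H 6400.733, E 6291.250.
Highest priority: G.

G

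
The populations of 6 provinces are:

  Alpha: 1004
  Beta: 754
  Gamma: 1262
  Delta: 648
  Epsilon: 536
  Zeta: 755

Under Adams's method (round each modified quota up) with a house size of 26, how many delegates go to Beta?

Standard divisor 4959/26 ≈ 190.731; standard quotas: Alpha 5.264, Beta 3.953, Gamma 6.617, Delta 3.397, Epsilon 2.810, Zeta 3.958.
Rounding up gives 6, 4, 7, 4, 3, 4 = 28 seats, so the divisor must be adjusted.
With modified divisor 213: modified quotas Alpha 4.714, Beta 3.540, Gamma 5.925, Delta 3.042, Epsilon 2.516, Zeta 3.545.
Rounding up: Alpha 5, Beta 4, Gamma 6, Delta 4, Epsilon 3, Zeta 4 (total 26).
Beta receives 4.

4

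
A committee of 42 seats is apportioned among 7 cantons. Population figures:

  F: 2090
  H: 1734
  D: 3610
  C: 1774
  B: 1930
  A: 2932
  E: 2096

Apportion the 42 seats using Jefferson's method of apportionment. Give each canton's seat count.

F: 5, H: 4, D: 10, C: 5, B: 5, A: 8, E: 5

Standard divisor 16166/42 ≈ 384.905; standard quotas: F 5.430, H 4.505, D 9.379, C 4.609, B 5.014, A 7.617, E 5.446.
Rounding down gives 5, 4, 9, 4, 5, 7, 5 = 39 seats, so the divisor must be adjusted.
With modified divisor 352: modified quotas F 5.938, H 4.926, D 10.256, C 5.040, B 5.483, A 8.330, E 5.955.
Rounding down: F 5, H 4, D 10, C 5, B 5, A 8, E 5 (total 42).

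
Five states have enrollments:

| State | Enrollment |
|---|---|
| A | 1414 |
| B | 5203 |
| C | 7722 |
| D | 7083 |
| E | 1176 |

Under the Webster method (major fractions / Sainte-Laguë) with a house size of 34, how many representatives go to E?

Standard divisor 22598/34 ≈ 664.647; standard quotas: A 2.127, B 7.828, C 11.618, D 10.657, E 1.769.
Rounding to the nearest integer gives 2, 8, 12, 11, 2 = 35 seats, so the divisor must be adjusted.
With modified divisor 673: modified quotas A 2.101, B 7.731, C 11.474, D 10.525, E 1.747.
Rounding to the nearest integer: A 2, B 8, C 11, D 11, E 2 (total 34).
E receives 2.

2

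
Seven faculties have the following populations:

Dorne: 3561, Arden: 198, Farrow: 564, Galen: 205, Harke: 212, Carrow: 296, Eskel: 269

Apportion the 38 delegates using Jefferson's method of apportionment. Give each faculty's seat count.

Standard divisor 5305/38 ≈ 139.605; standard quotas: Dorne 25.508, Arden 1.418, Farrow 4.040, Galen 1.468, Harke 1.519, Carrow 2.120, Eskel 1.927.
Rounding down gives 25, 1, 4, 1, 1, 2, 1 = 35 seats, so the divisor must be adjusted.
With modified divisor 130: modified quotas Dorne 27.392, Arden 1.523, Farrow 4.338, Galen 1.577, Harke 1.631, Carrow 2.277, Eskel 2.069.
Rounding down: Dorne 27, Arden 1, Farrow 4, Galen 1, Harke 1, Carrow 2, Eskel 2 (total 38).

Dorne: 27, Arden: 1, Farrow: 4, Galen: 1, Harke: 1, Carrow: 2, Eskel: 2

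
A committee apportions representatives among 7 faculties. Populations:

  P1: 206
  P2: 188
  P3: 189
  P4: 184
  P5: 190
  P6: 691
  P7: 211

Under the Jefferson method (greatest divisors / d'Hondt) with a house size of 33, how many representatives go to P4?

3

Standard divisor 1859/33 ≈ 56.333; standard quotas: P1 3.657, P2 3.337, P3 3.355, P4 3.266, P5 3.373, P6 12.266, P7 3.746.
Rounding down gives 3, 3, 3, 3, 3, 12, 3 = 30 seats, so the divisor must be adjusted.
With modified divisor 50: modified quotas P1 4.120, P2 3.760, P3 3.780, P4 3.680, P5 3.800, P6 13.820, P7 4.220.
Rounding down: P1 4, P2 3, P3 3, P4 3, P5 3, P6 13, P7 4 (total 33).
P4 receives 3.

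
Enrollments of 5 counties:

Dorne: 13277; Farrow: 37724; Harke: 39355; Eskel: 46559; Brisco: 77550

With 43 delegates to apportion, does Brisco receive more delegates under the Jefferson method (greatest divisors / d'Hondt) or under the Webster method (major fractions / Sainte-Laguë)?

Jefferson

Jefferson: Dorne 2, Farrow 8, Harke 8, Eskel 9, Brisco 16.
Webster: Dorne 3, Farrow 8, Harke 8, Eskel 9, Brisco 15.
Brisco gets 16 under Jefferson and 15 under Webster.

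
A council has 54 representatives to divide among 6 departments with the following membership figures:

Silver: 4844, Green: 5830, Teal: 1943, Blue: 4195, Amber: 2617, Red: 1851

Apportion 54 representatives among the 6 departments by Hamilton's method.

Standard divisor: 21280 ÷ 54 ≈ 394.074.
Standard quotas: Silver 12.2921, Green 14.7942, Teal 4.9305, Blue 10.6452, Amber 6.6409, Red 4.6971.
Lower quotas: Silver 12, Green 14, Teal 4, Blue 10, Amber 6, Red 4 (sum 50, leaving 4 seats).
Remainders in descending order: Teal 0.9305, Green 0.7942, Red 0.6971, Blue 0.6452, Amber 0.6409, Silver 0.2921.
Largest remainders: Teal, Green, Red, Blue receive the extra seats.

Silver 12; Green 15; Teal 5; Blue 11; Amber 6; Red 5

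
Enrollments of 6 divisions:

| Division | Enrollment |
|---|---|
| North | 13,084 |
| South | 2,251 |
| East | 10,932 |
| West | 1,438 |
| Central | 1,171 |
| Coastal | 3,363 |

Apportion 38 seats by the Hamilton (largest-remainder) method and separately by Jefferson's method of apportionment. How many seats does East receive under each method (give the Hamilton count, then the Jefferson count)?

Hamilton: North 15, South 3, East 13, West 2, Central 1, Coastal 4.
Jefferson: North 16, South 2, East 14, West 1, Central 1, Coastal 4.
East gets 13 under Hamilton and 14 under Jefferson.

13 and 14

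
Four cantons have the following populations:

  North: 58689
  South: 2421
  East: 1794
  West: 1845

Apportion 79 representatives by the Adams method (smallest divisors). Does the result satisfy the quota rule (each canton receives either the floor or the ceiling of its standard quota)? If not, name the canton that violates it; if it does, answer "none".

Standard quotas: North 71.606, South 2.954, East 2.189, West 2.251.
Adams allocation: North 70, South 3, East 3, West 3.
North has quota 71.606 (lower 71, upper 72) but receives 70 — outside the quota interval.

North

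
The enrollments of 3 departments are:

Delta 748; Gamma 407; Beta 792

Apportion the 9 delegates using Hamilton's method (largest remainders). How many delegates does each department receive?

The standard divisor is 1947/9 ≈ 216.333.
Standard quotas: Delta 3.458, Gamma 1.881, Beta 3.661.
Lower quotas: Delta 3, Gamma 1, Beta 3 (sum 7, leaving 2 seats).
Remainders in descending order: Gamma 0.881, Beta 0.661, Delta 0.458.
The surplus seats go to Gamma, Beta.

Delta 3, Gamma 2, Beta 4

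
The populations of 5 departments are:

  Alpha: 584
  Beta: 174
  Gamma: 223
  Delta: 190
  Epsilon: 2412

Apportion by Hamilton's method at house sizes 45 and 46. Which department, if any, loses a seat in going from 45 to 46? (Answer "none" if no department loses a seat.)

At 45 seats: Alpha 7, Beta 2, Gamma 3, Delta 3, Epsilon 30.
At 46 seats: Alpha 8, Beta 2, Gamma 3, Delta 2, Epsilon 31.
Delta drops from 3 to 2.

Delta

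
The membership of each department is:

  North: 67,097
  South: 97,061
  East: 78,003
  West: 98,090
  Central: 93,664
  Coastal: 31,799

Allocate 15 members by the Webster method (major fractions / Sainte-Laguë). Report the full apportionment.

Standard divisor 465714/15 ≈ 31047.6; standard quotas: North 2.161, South 3.126, East 2.512, West 3.159, Central 3.017, Coastal 1.024.
Rounding to the nearest integer gives North 2, South 3, East 3, West 3, Central 3, Coastal 1 — total 15, matching the house size, so no adjustment is needed.

North 2, South 3, East 3, West 3, Central 3, Coastal 1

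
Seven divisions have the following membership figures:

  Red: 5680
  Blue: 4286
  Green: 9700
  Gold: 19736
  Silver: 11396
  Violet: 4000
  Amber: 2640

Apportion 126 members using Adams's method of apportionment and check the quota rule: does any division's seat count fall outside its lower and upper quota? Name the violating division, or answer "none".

Standard quotas: Red 12.460, Blue 9.402, Green 21.279, Gold 43.294, Silver 24.999, Violet 8.775, Amber 5.791.
Adams allocation: Red 13, Blue 10, Green 21, Gold 42, Silver 25, Violet 9, Amber 6.
Gold has quota 43.294 (lower 43, upper 44) but receives 42 — outside the quota interval.

Gold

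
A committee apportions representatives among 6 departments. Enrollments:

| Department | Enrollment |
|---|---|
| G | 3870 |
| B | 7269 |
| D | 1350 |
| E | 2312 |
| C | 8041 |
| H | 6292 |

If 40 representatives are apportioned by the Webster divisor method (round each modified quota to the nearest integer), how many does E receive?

3

Standard divisor 29134/40 ≈ 728.35; standard quotas: G 5.313, B 9.980, D 1.854, E 3.174, C 11.040, H 8.639.
Rounding to the nearest integer gives G 5, B 10, D 2, E 3, C 11, H 9 — total 40, matching the house size, so no adjustment is needed.
E receives 3.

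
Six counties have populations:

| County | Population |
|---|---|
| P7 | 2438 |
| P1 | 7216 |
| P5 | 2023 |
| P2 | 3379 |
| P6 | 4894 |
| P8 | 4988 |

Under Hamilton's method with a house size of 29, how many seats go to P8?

6

The standard divisor is 24938/29 ≈ 859.931.
Standard quotas: P7 2.8351, P1 8.3914, P5 2.3525, P2 3.9294, P6 5.6912, P8 5.8005.
Lower quotas: P7 2, P1 8, P5 2, P2 3, P6 5, P8 5 (sum 25, leaving 4 seats).
Remainders in descending order: P2 0.9294, P7 0.8351, P8 0.8005, P6 0.6912, P1 0.3914, P5 0.3525.
Largest remainders: P2, P7, P8, P6 receive the extra seats.
P8 receives 6.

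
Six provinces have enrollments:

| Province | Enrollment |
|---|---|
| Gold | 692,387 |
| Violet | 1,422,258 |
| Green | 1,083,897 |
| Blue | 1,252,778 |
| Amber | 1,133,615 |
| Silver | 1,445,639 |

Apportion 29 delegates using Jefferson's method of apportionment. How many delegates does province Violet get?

Standard divisor 7030574/29 ≈ 242433.586; standard quotas: Gold 2.856, Violet 5.867, Green 4.471, Blue 5.168, Amber 4.676, Silver 5.963.
Rounding down gives 2, 5, 4, 5, 4, 5 = 25 seats, so the divisor must be adjusted.
With modified divisor 221800: modified quotas Gold 3.122, Violet 6.412, Green 4.887, Blue 5.648, Amber 5.111, Silver 6.518.
Rounding down: Gold 3, Violet 6, Green 4, Blue 5, Amber 5, Silver 6 (total 29).
Violet receives 6.

6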